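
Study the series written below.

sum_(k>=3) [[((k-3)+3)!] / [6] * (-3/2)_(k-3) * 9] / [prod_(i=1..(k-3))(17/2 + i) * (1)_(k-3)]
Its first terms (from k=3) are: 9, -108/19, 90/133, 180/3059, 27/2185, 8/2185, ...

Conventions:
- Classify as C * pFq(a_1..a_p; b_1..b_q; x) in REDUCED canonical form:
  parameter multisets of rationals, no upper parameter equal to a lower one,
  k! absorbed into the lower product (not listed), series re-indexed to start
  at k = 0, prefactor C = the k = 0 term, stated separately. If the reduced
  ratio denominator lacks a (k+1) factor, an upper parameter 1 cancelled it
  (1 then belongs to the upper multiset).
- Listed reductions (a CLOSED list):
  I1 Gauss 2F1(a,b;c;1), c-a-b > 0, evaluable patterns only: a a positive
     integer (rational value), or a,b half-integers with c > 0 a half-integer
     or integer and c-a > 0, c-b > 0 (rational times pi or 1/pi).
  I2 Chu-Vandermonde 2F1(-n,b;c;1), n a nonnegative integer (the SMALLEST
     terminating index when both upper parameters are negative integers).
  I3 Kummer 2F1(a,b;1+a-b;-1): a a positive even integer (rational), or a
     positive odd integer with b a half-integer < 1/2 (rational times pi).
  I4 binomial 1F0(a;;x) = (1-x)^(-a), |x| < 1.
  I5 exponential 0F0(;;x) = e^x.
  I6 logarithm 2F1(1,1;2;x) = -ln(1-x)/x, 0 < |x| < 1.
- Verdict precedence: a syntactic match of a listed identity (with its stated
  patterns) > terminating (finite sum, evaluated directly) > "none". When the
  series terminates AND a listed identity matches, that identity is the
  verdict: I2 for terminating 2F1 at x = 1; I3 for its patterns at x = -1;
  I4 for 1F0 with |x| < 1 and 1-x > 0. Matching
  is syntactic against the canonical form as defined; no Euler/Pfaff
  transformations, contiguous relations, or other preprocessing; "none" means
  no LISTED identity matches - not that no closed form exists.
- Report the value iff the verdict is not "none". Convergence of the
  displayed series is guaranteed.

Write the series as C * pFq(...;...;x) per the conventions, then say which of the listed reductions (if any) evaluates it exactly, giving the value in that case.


Reduced: x = 1, 2F1, upper = {-3/2, 4}, lower = {19/2}, C = 9. Verdict at x = 1: Gauss's theorem (I1) matches (x = 1: the Gamma ratio telescopes since c-a-b = 7 > 0 and a = 4 in Z>0). Its exact value is 7293/1792.

The tell: t_0 = 9 here, and the lower running product (C = 9, x = 1) is a rising factorial.
Adjacent-term ratio: r(k) = 1 * (k-3/2) (k+4) / [(k+19/2) (k+1)] - rational in k. x = 1; t_0 = 9; negate the roots.


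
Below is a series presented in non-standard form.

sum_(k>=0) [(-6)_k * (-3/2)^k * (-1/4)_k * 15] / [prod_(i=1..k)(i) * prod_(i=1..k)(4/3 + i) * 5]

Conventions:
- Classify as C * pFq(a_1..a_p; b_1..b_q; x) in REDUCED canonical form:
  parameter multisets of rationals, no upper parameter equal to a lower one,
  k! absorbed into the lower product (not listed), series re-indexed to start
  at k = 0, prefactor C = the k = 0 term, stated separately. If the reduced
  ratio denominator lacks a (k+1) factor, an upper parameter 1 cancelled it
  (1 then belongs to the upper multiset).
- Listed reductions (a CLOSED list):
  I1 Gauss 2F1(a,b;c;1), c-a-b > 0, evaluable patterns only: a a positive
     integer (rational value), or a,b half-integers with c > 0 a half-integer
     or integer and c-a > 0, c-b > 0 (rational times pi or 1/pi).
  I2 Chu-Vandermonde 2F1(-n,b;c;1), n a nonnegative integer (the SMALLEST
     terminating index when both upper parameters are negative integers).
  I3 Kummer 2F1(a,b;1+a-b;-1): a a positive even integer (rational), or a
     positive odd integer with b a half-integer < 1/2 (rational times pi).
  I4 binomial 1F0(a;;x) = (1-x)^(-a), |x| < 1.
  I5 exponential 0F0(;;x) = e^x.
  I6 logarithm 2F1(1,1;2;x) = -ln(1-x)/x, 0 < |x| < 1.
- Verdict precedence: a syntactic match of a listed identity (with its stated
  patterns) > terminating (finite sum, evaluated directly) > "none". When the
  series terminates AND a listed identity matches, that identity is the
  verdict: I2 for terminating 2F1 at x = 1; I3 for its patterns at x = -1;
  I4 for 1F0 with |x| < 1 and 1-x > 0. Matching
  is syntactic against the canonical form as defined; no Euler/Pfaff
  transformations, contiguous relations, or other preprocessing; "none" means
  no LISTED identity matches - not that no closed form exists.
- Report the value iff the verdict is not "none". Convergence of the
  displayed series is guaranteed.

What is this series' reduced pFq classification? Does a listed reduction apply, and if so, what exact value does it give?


The tell: x = (-3/2) and the lower running product (prefactor 3) is a rising factorial.
Term ratio: r(k) = (-3/2) * (k-6) (k-1/4) / [(k+7/3) (k+1)] ; factor over Q: parameters, x = (-3/2), and C = 3.

With C = 3: the canonical form is 2F1(-6, -1/4; 7/3; -3/2). Verdict: terminating. With -6 upstairs the series is a 7-term polynomial sum; evaluated term by term. Hence: -171750134967/29007806464.


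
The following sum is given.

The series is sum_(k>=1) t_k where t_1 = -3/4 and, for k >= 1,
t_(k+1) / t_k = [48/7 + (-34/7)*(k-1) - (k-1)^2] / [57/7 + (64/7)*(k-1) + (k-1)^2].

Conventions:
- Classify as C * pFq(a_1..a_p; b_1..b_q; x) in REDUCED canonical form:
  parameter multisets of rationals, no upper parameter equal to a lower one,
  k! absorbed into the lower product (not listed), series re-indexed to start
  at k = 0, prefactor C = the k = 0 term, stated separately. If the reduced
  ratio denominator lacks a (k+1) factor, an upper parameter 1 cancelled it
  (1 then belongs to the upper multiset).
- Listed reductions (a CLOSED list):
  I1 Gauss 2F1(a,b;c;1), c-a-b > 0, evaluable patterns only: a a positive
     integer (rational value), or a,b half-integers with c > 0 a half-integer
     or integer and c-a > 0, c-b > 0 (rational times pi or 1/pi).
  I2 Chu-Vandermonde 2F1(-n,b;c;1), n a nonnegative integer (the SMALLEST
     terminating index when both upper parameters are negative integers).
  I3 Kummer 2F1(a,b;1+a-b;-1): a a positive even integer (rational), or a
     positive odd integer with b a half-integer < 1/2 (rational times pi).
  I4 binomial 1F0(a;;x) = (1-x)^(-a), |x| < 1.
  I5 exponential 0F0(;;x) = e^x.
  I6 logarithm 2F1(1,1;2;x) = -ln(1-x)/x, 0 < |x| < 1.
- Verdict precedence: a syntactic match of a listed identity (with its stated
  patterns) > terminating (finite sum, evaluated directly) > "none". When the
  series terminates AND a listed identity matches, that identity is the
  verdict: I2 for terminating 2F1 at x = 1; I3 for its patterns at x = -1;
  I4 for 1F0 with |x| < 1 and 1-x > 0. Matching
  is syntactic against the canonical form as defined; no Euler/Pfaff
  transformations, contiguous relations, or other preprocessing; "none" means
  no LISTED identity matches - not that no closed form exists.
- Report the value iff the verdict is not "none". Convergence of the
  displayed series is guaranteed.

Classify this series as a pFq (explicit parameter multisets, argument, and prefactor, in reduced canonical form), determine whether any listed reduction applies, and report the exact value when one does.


With C = -3/4: the canonical form is 2F1(-8/7, 6; 57/7; -1). Verdict (x = -1): Kummer's theorem (I3) applies (x = -1; c = 57/7 equals 1+a-b for upper {-8/7, 6}: listed pattern). Sum: -1935/1372.

Key observation: t_0 = -3/4 here, and factor the ratio over Q (C = -3/4): negated roots = parameters.
Term ratio: r(k) = (-1) * (k-8/7) (k+6) / [(k+57/7) (k+1)] - rational in k, leading ratio (-1); with t_0 = -3/4, classification follows.


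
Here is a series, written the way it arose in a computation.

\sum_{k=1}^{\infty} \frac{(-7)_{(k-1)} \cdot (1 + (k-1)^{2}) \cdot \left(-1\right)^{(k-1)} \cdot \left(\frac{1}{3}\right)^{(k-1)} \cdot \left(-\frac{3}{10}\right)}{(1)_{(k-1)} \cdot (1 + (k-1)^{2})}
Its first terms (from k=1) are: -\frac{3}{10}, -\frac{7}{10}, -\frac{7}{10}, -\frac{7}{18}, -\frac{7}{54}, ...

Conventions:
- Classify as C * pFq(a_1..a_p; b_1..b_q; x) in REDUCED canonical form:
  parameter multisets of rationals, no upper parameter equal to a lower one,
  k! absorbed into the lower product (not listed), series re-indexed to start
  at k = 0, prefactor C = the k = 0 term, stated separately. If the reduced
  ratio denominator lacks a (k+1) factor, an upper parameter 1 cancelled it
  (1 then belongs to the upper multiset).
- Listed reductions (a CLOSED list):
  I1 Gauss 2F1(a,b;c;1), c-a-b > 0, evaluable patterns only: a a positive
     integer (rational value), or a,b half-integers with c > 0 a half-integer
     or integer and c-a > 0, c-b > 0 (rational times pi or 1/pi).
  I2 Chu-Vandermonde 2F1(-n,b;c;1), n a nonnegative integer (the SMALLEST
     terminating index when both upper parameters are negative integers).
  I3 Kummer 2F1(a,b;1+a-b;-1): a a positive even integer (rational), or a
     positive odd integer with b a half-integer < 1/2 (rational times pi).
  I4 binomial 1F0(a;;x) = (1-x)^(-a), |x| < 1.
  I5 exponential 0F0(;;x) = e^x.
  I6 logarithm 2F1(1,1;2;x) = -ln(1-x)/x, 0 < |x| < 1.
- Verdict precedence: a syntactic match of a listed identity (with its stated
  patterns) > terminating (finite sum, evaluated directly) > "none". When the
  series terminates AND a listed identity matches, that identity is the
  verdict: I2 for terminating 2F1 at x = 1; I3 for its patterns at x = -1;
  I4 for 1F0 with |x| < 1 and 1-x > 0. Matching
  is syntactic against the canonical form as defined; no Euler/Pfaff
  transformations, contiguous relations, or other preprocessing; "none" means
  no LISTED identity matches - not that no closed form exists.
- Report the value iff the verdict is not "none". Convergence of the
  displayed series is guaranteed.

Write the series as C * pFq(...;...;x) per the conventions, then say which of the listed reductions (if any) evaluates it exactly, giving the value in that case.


This is -\frac{3}{10} * 1F0(-7; -; -\frac{1}{3}) in reduced canonical form. Verdict: the I4 binomial reduction applies (the 1F0 binomial series: exponent 7, x = -\frac{1}{3}). Exact value: -\frac{8192}{3645}.

Key step: with t_0 = -\frac{3}{10}, striking the common factor k^2 + 1 reduces the term (C = -3/10, x = -1/3).
Adjacent-term ratio: r(k) = -\frac{1}{3} * (k-7) / [(k+1)] - rational in k, leading ratio -\frac{1}{3}; with t_0 = -\frac{3}{10}, classification follows.


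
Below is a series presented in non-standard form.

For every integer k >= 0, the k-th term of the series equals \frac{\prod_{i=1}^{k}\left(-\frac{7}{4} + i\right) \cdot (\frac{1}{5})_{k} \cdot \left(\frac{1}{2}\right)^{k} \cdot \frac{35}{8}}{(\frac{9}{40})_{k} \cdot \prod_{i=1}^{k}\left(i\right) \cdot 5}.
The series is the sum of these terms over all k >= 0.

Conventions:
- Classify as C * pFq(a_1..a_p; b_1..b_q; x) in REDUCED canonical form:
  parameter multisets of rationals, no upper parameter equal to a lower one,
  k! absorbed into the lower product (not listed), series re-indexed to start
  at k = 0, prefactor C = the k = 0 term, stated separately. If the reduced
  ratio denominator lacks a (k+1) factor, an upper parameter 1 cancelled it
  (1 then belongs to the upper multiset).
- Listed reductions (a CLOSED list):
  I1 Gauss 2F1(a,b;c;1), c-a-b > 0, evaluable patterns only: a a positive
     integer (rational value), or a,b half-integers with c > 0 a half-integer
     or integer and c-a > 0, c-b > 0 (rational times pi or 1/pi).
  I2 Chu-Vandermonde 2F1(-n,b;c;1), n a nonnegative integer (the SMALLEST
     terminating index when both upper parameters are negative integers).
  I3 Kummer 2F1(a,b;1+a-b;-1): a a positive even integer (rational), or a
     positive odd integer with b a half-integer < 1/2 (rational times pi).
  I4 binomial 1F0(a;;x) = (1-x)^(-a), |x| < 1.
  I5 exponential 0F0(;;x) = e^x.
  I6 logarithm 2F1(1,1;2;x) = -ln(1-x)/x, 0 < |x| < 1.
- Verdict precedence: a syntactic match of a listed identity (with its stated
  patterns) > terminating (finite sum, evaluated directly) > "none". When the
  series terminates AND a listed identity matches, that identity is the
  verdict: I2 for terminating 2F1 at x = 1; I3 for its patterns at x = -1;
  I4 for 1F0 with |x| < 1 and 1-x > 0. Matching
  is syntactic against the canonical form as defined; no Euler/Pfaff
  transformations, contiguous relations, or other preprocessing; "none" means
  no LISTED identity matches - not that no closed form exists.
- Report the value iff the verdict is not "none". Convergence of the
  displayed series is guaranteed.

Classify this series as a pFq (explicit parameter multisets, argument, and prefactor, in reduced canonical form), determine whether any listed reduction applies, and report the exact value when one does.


The series (x = \frac{1}{2}) is 2F1: upper {-\frac{3}{4}, \frac{1}{5}}, lower {\frac{9}{40}}, prefactor \frac{7}{8}. Verdict: none (x = \frac{1}{2}): each listed identity misses the multisets {-\frac{3}{4}, \frac{1}{5}} ; {\frac{9}{40}}.

Key step: x = \frac{1}{2} and the product of the first k integers (C = 7/8) is k!.
Term ratio: r(k) = \frac{1}{2} * (k-\frac{3}{4}) (k+\frac{1}{5}) / [(k+\frac{9}{40}) (k+1)] ; factor over Q: parameters, x = \frac{1}{2}, and C = \frac{7}{8}.


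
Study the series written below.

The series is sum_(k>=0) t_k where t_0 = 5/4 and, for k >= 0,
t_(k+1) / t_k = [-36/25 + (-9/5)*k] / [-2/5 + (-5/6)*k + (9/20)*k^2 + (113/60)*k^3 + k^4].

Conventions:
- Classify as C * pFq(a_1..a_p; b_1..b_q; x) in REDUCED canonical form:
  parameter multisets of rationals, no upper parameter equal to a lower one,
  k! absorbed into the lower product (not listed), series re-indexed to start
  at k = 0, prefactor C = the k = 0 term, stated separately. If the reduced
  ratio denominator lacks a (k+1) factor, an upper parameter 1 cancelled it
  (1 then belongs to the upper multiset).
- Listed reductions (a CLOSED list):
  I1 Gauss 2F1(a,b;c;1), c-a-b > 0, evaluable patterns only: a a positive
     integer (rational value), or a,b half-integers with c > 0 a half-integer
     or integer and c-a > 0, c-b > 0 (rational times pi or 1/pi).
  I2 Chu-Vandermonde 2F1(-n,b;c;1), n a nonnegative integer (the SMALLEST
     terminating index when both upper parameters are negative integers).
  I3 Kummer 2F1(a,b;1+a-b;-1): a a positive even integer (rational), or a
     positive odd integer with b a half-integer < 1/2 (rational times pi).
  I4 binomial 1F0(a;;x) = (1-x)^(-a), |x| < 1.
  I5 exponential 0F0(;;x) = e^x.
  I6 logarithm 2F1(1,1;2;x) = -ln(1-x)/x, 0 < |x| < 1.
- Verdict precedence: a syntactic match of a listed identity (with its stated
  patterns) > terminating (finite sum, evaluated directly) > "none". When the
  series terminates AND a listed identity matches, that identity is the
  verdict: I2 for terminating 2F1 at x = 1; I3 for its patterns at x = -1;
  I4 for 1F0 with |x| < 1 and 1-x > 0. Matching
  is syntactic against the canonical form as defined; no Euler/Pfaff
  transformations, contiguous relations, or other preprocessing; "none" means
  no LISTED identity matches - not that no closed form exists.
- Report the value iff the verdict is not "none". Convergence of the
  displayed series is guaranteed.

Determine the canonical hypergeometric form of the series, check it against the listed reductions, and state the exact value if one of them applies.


This is 5/4 * 0F2(-; -2/3, 3/4; -9/5) in reduced canonical form. Verdict: none. A 0F2 with upper {-} fits none of I1-I6 at x = -9/5; the sum runs forever.

Key observation: from the first term 5/4: roots of the ratio polynomials (prefactor 5/4) are the negated parameters.
Consecutive-term ratio: r(k) = (-9/5) * 1 / [(k-2/3) (k+3/4) (k+1)] - poly over poly, x = (-9/5) from leading terms; C = 5/4 at k = 0.


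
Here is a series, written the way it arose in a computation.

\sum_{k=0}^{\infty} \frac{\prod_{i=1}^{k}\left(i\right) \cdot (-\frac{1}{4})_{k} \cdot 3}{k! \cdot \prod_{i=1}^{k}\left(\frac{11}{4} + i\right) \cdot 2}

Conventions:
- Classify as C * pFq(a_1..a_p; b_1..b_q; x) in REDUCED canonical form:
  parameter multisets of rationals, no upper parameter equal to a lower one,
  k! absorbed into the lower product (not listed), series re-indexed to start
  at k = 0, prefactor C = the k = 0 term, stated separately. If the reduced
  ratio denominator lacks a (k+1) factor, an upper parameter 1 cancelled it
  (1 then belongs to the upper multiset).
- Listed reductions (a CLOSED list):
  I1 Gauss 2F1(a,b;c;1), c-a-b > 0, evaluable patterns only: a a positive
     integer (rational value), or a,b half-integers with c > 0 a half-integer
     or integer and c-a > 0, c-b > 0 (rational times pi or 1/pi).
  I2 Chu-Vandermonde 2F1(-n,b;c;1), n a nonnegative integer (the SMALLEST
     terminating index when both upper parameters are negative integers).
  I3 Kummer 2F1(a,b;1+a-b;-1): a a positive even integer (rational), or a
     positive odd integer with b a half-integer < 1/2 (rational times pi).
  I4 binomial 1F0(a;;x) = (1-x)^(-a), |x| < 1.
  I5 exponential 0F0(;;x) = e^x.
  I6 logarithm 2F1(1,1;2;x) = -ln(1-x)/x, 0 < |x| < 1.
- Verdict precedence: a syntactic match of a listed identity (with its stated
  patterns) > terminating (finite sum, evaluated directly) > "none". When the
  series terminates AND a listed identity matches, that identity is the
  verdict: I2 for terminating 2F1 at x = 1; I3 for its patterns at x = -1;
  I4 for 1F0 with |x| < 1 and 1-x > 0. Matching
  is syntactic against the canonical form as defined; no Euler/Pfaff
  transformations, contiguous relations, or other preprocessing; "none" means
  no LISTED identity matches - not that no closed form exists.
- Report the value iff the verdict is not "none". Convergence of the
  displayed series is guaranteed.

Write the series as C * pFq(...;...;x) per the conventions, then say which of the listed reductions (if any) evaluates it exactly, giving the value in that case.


Classification (C = \frac{3}{2}): 2F1 with upper {-\frac{1}{4}, 1}, lower {\frac{15}{4}}, argument x = 1. Verdict (x = 1): the Gauss summation I1 applies (x = 1: the Gamma ratio telescopes since c-a-b = 3 > 0 and a = 1 in Z>0). Value: \frac{11}{8}.

The tell: from the first term \frac{3}{2}: the constant factors (prefactor 3/2) combine into one prefactor.
Term ratio: r(k) = 1 * (k-\frac{1}{4}) (k+1) / [(k+\frac{15}{4}) (k+1)] - rational in k, leading ratio 1; with t_0 = \frac{3}{2}, classification follows.


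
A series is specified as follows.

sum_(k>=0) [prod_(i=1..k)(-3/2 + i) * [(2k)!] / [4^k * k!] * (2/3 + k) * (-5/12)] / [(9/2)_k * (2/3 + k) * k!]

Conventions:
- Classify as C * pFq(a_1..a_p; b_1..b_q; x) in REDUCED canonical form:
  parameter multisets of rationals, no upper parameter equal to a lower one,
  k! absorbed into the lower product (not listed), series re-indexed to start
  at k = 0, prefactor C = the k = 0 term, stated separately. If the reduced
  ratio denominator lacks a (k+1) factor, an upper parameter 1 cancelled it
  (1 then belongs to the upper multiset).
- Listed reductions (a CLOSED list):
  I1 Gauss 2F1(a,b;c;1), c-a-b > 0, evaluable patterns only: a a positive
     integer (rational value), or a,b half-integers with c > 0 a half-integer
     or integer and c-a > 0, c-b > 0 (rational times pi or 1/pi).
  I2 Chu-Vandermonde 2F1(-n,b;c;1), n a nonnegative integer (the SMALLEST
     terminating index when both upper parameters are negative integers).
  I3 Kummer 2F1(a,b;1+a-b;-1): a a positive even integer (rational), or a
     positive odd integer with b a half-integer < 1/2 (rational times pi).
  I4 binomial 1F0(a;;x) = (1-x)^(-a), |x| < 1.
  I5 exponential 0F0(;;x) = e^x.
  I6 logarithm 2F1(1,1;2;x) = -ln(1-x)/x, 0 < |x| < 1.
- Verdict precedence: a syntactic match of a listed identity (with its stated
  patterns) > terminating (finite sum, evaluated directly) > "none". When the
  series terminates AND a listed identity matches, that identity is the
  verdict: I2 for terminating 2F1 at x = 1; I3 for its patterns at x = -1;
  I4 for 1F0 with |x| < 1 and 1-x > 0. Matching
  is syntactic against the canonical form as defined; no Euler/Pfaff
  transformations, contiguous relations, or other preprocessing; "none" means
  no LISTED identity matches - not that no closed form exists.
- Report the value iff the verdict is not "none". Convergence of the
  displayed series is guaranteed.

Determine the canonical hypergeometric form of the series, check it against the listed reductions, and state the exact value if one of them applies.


Prefactor -5/12, argument 1: 2F1 with upper {-1/2, 1/2} over lower {9/2}. Verdict: Gauss's theorem I1 (half-integer case) matches (x = 1; upper {-1/2, 1/2} half-integers, c = 9/2 in the evaluable pattern). Its exact value is (-6125/49152) * pi.

First insight: t_0 being -5/12, the running product (C = -5/12, x = 1) telescopes to a rising factorial.
Consecutive-term ratio: r(k) = 1 * (k-1/2) (k+1/2) / [(k+9/2) (k+1)] - rational; roots negated = parameters, x = 1, C = -5/12.


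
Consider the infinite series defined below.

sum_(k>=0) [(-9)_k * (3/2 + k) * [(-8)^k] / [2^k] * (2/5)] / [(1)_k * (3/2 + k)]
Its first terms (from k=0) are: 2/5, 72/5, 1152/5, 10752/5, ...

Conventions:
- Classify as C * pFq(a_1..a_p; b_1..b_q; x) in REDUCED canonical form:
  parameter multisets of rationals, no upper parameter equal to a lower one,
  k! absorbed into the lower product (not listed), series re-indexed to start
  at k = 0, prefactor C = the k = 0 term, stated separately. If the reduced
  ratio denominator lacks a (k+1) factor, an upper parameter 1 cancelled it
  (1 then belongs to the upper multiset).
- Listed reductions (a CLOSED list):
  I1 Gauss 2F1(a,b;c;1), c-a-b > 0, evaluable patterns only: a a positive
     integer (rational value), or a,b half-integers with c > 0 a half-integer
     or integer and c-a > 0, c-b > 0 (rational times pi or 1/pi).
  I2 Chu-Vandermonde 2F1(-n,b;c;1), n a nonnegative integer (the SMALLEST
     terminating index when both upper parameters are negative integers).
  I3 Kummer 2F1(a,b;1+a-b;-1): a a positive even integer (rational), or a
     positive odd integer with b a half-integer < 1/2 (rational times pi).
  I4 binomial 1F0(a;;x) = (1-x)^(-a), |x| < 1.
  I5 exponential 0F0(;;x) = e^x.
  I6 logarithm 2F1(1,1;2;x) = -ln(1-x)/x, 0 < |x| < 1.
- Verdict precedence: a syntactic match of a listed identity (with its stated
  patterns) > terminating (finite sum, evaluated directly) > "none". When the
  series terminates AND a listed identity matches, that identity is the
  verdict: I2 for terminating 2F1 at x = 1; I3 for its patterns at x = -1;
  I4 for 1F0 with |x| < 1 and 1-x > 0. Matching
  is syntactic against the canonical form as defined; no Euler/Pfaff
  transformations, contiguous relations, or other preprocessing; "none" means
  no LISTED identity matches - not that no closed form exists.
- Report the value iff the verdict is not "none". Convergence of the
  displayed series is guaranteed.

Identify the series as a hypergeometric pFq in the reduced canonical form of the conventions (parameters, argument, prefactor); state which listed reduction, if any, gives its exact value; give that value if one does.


The tell: t_0 = 2/5 here, and (1)_k (C = 2/5, x = -4) is k! itself.
Step ratio: r(k) = (-4) * (k-9) / [(k+1)] ; factor over Q: parameters, x = (-4), and C = 2/5.

This is 2/5 * 1F0(-9; -; -4) in reduced canonical form. Verdict: terminating - upper parameter -9 makes this a finite sum (last index 9), evaluated exactly. Sum: 781250.


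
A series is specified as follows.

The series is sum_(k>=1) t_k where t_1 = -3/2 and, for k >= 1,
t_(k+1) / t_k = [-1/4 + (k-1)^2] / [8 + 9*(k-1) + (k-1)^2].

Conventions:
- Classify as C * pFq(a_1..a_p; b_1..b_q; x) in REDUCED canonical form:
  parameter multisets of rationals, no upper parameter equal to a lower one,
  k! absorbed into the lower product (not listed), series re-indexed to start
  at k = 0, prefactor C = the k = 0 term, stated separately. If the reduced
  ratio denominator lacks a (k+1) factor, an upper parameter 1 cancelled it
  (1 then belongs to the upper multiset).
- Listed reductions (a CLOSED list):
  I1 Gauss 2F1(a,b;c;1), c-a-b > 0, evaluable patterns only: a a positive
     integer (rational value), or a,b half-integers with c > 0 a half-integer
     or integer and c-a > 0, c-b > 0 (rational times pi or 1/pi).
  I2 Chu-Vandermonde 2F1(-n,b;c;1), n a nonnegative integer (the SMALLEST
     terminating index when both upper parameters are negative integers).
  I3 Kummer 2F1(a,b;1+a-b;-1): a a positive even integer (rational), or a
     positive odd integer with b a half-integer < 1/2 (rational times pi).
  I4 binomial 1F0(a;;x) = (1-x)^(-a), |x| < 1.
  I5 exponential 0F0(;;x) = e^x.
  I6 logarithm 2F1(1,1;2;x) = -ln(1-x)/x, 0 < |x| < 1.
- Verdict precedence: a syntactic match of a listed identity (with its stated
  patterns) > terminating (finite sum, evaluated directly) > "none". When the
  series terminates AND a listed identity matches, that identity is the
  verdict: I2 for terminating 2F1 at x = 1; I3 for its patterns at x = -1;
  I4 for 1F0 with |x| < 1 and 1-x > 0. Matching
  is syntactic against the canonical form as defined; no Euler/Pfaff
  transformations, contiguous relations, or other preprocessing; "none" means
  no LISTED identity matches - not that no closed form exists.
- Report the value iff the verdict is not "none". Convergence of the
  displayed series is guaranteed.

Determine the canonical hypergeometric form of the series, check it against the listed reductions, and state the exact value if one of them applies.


The series (x = 1) is 2F1: upper {-1/2, 1/2}, lower {8}, prefactor -3/2. Verdict: this is Gauss's theorem I1 (half-integer case) (x = 1; upper {-1/2, 1/2} half-integers, c = 8 in the evaluable pattern). Sum: (-4194304/920205) / pi.

The tell: t_0 being -3/2, factor the ratio over Q (C = -3/2): negated roots = parameters.
Adjacent-term ratio: r(k) = 1 * (k-1/2) (k+1/2) / [(k+8) (k+1)] ; factor over Q: parameters, x = 1, and C = -3/2.


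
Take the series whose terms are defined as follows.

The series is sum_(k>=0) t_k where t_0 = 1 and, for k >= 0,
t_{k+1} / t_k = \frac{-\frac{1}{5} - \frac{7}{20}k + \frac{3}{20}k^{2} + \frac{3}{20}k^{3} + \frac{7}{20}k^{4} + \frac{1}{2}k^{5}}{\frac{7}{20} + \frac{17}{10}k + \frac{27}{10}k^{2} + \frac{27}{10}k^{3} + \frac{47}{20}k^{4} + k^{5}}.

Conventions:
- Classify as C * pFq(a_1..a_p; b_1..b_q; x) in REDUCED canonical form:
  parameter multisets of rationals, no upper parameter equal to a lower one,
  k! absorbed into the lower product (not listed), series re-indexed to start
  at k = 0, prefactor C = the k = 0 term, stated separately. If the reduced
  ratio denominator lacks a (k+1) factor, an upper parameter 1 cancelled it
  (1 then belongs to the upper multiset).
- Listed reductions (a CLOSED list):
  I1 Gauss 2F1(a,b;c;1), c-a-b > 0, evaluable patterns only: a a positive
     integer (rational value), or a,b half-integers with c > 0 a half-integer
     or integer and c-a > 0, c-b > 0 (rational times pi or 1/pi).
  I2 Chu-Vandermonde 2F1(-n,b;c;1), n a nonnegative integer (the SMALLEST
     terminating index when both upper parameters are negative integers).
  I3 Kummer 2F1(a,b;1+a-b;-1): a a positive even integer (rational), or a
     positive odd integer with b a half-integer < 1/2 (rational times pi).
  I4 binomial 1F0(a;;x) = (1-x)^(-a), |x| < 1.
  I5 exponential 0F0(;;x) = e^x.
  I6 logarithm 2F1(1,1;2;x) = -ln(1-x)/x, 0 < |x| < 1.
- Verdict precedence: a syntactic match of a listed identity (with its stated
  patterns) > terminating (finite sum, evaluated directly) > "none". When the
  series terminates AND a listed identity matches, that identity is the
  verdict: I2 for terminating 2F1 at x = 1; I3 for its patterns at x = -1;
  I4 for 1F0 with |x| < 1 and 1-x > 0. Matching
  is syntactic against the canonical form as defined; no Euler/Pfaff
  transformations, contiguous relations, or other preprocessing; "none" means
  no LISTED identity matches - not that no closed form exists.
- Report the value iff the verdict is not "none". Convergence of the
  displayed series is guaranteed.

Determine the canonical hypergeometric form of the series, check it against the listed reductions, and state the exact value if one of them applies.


The tell: t_0 being 1, the parameter 1 appears in both the upper and lower lists and cancels (alongside the other common factor).
Adjacent-term ratio: r(k) = \frac{1}{2} * (k-\frac{4}{5}) (k+\frac{1}{2}) / [(k+\frac{7}{20}) (k+1)] - rational in k. x = \frac{1}{2}; t_0 = 1; negate the roots.

With C = 1: the canonical form is 2F1(-\frac{4}{5}, \frac{1}{2}; \frac{7}{20}; \frac{1}{2}). Verdict: none - this 2F1 at x = \frac{1}{2} matches no listed pattern, and upper {-\frac{4}{5}, \frac{1}{2}} holds no stopper.


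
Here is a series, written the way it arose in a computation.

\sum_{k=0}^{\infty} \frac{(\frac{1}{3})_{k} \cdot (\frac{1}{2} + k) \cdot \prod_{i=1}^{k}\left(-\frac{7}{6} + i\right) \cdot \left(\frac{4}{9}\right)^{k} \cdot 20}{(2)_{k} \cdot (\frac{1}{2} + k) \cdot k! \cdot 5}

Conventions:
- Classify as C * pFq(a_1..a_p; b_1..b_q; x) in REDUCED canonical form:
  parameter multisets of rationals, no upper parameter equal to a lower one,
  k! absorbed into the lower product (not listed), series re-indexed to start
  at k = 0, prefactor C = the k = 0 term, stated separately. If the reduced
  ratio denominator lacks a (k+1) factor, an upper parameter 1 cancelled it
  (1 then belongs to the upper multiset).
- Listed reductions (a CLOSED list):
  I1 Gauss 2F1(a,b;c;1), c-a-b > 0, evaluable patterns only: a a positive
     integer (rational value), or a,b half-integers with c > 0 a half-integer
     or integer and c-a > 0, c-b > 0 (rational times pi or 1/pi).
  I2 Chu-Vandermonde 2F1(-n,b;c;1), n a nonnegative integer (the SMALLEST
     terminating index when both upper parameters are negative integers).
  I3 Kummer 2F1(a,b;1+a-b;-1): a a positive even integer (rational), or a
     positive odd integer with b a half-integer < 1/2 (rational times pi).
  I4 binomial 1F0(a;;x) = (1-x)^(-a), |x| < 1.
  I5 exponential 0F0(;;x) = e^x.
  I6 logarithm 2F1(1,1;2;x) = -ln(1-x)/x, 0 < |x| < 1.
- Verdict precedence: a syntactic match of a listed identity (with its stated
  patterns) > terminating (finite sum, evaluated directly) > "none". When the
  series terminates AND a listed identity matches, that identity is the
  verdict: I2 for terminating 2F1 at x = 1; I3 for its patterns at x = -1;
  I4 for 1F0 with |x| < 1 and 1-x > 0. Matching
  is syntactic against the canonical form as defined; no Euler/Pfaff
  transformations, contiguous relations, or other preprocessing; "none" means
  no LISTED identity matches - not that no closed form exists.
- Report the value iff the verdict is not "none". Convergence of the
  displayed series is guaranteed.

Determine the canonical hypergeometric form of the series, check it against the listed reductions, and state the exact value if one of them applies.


Classification (C = 4): 2F1 with upper {-\frac{1}{6}, \frac{1}{3}}, lower {2}, argument x = \frac{4}{9}. Verdict: no listed reduction: x = \frac{4}{9} and upper {-\frac{1}{6}, \frac{1}{3}} fail every I1-I6 pattern.

Key step: from the first term 4: the constant factors (prefactor 4) combine into one prefactor.
Term ratio: r(k) = \frac{4}{9} * (k-\frac{1}{6}) (k+\frac{1}{3}) / [(k+2) (k+1)] - poly over poly, x = \frac{4}{9} from leading terms; C = 4 at k = 0.


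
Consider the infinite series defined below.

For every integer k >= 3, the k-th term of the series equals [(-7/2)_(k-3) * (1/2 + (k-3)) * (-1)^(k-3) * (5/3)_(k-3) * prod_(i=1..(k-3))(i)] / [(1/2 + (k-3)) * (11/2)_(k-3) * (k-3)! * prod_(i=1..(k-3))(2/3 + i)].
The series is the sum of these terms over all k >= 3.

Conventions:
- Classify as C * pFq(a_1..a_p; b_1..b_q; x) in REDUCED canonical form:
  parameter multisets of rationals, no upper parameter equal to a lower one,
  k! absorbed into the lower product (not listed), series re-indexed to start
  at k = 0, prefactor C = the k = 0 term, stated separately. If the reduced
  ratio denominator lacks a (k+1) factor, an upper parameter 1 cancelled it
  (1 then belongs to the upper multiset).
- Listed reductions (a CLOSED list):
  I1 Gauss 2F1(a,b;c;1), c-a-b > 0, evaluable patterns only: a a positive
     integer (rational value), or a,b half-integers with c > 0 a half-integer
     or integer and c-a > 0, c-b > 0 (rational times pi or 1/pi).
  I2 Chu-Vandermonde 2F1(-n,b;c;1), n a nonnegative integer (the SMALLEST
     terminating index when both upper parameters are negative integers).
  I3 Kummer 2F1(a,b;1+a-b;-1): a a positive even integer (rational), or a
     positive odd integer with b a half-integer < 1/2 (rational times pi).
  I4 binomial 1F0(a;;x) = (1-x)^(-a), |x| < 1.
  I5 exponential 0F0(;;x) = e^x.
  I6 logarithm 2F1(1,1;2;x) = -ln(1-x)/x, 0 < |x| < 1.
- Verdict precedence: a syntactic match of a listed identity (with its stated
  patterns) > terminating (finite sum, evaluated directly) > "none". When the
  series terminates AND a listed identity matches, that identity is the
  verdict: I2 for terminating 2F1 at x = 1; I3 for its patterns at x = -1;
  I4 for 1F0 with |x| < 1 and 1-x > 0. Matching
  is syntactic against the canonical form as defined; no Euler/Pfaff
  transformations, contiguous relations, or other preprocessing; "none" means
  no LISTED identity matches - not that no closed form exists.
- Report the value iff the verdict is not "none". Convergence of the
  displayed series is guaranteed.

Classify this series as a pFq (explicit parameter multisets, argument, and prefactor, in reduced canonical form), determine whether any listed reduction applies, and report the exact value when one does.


Classification (C = 1): 2F1 with upper {-7/2, 1}, lower {11/2}, argument x = -1. Verdict: Kummer's theorem (I3) applies (x = -1; c = 11/2 equals 1+a-b for upper {-7/2, 1}: listed pattern). Hence: (315/512) * pi.

Key step: t_0 = 1 here, and the lower running product (prefactor 1) is a rising factorial.
Step ratio: r(k) = (-1) * (k-7/2) (k+1) / [(k+11/2) (k+1)] - poly over poly, x = (-1) from leading terms; C = 1 at k = 0.


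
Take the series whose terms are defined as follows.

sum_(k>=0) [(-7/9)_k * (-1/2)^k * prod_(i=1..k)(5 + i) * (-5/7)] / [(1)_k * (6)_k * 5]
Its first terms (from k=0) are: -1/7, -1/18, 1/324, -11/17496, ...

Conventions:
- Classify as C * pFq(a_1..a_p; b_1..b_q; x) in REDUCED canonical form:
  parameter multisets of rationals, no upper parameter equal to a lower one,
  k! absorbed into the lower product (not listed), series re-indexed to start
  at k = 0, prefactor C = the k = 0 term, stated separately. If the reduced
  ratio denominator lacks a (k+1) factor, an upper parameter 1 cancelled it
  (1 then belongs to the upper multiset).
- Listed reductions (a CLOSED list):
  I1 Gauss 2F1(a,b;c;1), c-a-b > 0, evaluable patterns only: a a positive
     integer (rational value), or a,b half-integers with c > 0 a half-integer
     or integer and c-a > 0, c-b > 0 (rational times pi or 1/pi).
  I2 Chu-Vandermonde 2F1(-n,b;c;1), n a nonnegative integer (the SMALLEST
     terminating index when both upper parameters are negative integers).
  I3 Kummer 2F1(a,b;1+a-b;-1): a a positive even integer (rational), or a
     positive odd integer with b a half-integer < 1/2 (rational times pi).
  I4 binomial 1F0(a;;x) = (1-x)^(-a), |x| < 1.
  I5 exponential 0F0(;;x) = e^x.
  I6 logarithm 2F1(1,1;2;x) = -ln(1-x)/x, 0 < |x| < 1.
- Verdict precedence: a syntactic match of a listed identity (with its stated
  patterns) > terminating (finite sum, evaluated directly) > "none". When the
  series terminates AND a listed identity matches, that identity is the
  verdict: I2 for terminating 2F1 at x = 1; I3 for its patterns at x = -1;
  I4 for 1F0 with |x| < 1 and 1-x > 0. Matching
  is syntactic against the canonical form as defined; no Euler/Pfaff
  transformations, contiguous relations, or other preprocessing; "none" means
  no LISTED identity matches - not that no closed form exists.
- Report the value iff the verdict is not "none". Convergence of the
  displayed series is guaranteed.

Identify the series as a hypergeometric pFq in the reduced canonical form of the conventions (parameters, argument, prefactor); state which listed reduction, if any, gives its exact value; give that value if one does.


This is -1/7 * 1F0(-7/9; -; -1/2) in reduced canonical form. Verdict (x = -1/2): the binomial series (I4) applies (the 1F0 binomial series: exponent 7/9, x = -1/2). Its exact value is (-1/7) * (3/2)^(7/9).

Key observation: t_0 = -1/7 here, and the constant factors (C = -1/7) combine into one prefactor.
Ratio: r(k) = (-1/2) * (k-7/9) / [(k+1)] - rational in k. x = (-1/2); t_0 = -1/7; negate the roots.


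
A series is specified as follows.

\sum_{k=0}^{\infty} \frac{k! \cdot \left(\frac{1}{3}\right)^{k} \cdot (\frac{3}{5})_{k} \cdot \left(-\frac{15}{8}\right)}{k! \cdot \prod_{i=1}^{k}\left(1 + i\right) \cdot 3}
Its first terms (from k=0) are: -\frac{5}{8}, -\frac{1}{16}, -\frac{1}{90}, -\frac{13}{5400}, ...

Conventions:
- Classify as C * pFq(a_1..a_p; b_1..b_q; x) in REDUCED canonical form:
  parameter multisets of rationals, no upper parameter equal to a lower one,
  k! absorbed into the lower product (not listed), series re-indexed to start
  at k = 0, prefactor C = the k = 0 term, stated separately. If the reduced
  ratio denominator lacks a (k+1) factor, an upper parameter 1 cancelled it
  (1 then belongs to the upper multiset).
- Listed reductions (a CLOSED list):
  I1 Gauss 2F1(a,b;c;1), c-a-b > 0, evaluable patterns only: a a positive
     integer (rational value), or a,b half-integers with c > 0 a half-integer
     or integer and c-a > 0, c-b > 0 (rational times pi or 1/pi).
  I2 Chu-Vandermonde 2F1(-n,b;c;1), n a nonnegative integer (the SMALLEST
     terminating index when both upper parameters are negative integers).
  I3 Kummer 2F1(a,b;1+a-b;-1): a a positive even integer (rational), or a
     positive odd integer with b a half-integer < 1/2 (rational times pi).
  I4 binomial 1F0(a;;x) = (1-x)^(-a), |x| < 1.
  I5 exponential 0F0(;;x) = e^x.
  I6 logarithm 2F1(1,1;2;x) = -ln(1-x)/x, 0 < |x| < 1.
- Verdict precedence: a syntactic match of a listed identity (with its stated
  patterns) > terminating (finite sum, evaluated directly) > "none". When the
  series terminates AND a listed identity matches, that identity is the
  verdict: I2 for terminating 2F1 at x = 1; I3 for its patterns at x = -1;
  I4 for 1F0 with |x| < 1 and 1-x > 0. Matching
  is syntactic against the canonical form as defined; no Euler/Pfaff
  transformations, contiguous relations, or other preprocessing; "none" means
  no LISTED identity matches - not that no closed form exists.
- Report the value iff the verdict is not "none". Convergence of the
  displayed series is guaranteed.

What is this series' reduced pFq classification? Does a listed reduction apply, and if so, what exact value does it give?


Prefactor -\frac{5}{8}, argument \frac{1}{3}: 2F1 with upper {\frac{3}{5}, 1} over lower {2}. Verdict: none - this 2F1 at x = \frac{1}{3} matches no listed pattern, and upper {\frac{3}{5}, 1} holds no stopper.

Key observation: t_0 being -\frac{5}{8}, the constant factors (prefactor -5/8) combine into one prefactor.
Consecutive-term ratio: r(k) = \frac{1}{3} * (k+\frac{3}{5}) (k+1) / [(k+2) (k+1)] - rational in k, leading ratio \frac{1}{3}; with t_0 = -\frac{5}{8}, classification follows.


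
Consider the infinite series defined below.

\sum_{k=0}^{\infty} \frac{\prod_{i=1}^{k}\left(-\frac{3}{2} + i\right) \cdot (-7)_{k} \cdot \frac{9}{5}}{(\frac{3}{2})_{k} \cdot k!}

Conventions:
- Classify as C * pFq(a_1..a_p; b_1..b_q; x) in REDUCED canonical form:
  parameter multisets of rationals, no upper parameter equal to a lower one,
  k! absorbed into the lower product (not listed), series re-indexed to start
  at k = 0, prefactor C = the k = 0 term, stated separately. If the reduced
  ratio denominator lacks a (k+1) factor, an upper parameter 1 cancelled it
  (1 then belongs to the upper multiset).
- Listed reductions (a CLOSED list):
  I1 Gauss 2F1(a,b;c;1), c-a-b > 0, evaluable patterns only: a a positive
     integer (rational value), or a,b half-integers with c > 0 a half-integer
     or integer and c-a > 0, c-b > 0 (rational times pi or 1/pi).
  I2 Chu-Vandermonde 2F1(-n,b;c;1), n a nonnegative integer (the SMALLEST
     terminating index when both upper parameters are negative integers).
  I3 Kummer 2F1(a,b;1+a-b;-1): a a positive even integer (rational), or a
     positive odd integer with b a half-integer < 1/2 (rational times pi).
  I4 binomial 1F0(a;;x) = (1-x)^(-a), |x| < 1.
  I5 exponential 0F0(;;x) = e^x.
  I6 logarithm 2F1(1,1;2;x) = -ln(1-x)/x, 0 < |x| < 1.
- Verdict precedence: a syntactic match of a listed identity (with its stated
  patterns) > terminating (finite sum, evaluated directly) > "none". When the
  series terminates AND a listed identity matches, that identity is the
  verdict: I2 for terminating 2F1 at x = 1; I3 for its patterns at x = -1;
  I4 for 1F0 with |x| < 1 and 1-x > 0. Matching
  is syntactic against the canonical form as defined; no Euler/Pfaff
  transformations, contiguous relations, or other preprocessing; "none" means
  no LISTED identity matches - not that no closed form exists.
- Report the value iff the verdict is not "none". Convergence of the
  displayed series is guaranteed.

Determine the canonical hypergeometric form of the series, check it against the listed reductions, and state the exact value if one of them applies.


This is \frac{9}{5} * 2F1(-7, -\frac{1}{2}; \frac{3}{2}; 1) in reduced canonical form. Verdict: this is the Chu-Vandermonde identity I2 (terminating 2F1 at x = 1 with n = 7, b = -1/2, c = \frac{3}{2}). Hence: \frac{16384}{3575}.

The tell: from the first term \frac{9}{5}: the running product (C = 9/5) telescopes to a rising factorial.
Adjacent-term ratio: r(k) = 1 * (k-7) (k-\frac{1}{2}) / [(k+\frac{3}{2}) (k+1)] ; factor over Q: parameters, x = 1, and C = \frac{9}{5}.
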